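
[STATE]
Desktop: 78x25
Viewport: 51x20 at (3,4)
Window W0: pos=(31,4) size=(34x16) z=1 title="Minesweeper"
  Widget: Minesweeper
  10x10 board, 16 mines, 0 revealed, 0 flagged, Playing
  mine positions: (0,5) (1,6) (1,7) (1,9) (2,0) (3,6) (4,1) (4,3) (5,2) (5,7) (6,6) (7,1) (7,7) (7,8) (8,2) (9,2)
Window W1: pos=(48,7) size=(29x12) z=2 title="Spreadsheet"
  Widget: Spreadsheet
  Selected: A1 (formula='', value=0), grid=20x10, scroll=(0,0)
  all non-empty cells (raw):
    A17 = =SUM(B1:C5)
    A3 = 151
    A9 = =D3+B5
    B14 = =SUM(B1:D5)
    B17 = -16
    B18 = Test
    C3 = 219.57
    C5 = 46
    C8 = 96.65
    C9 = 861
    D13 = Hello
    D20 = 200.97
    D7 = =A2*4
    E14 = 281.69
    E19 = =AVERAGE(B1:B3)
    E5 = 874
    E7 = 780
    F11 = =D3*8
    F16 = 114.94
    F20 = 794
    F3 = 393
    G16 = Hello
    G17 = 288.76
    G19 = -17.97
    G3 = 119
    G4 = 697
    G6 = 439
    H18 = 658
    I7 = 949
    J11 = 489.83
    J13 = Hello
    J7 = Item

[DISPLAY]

                            ┏━━━━━━━━━━━━━━━━━━━━━━
                            ┃ Minesweeper          
                            ┠──────────────────────
                            ┃■■■■■■■■■■      ┏━━━━━
                            ┃■■■■■■■■■■      ┃ Spre
                            ┃■■■■■■■■■■      ┠─────
                            ┃■■■■■■■■■■      ┃A1:  
                            ┃■■■■■■■■■■      ┃     
                            ┃■■■■■■■■■■      ┃-----
                            ┃■■■■■■■■■■      ┃  1  
                            ┃■■■■■■■■■■      ┃  2  
                            ┃■■■■■■■■■■      ┃  3  
                            ┃■■■■■■■■■■      ┃  4  
                            ┃                ┃  5  
                            ┃                ┗━━━━━
                            ┗━━━━━━━━━━━━━━━━━━━━━━
                                                   
                                                   
                                                   
                                                   


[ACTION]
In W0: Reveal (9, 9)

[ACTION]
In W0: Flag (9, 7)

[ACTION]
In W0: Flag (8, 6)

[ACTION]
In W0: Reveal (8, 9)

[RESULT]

                            ┏━━━━━━━━━━━━━━━━━━━━━━
                            ┃ Minesweeper          
                            ┠──────────────────────
                            ┃■■■■■■■■■■      ┏━━━━━
                            ┃■■■■■■■■■■      ┃ Spre
                            ┃■■■■■■■■■■      ┠─────
                            ┃■■■■■■■■■■      ┃A1:  
                            ┃■■■■■■■■■■      ┃     
                            ┃■■■211■■■■      ┃-----
                            ┃■■■1 1■■■■      ┃  1  
                            ┃■■■1 12■■■      ┃  2  
                            ┃■■■2  1221      ┃  3  
                            ┃■■■2            ┃  4  
                            ┃                ┃  5  
                            ┃                ┗━━━━━
                            ┗━━━━━━━━━━━━━━━━━━━━━━
                                                   
                                                   
                                                   
                                                   


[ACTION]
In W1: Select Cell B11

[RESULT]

                            ┏━━━━━━━━━━━━━━━━━━━━━━
                            ┃ Minesweeper          
                            ┠──────────────────────
                            ┃■■■■■■■■■■      ┏━━━━━
                            ┃■■■■■■■■■■      ┃ Spre
                            ┃■■■■■■■■■■      ┠─────
                            ┃■■■■■■■■■■      ┃B11: 
                            ┃■■■■■■■■■■      ┃     
                            ┃■■■211■■■■      ┃-----
                            ┃■■■1 1■■■■      ┃  1  
                            ┃■■■1 12■■■      ┃  2  
                            ┃■■■2  1221      ┃  3  
                            ┃■■■2            ┃  4  
                            ┃                ┃  5  
                            ┃                ┗━━━━━
                            ┗━━━━━━━━━━━━━━━━━━━━━━
                                                   
                                                   
                                                   
                                                   


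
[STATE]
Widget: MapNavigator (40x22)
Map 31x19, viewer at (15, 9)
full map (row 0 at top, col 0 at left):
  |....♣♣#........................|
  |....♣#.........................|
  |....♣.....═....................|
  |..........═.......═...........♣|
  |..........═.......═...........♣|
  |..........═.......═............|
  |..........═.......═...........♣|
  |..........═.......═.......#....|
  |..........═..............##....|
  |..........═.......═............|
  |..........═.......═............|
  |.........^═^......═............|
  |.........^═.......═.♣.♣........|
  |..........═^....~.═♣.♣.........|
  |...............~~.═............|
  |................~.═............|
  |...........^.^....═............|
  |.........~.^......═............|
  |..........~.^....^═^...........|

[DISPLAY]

                                        
                                        
     ....♣♣#........................    
     ....♣#.........................    
     ....♣.....═....................    
     ..........═.......═...........♣    
     ..........═.......═...........♣    
     ..........═.......═............    
     ..........═.......═...........♣    
     ..........═.......═.......#....    
     ..........═..............##....    
     ..........═....@..═............    
     ..........═.......═............    
     .........^═^......═............    
     .........^═.......═.♣.♣........    
     ..........═^....~.═♣.♣.........    
     ...............~~.═............    
     ................~.═............    
     ...........^.^....═............    
     .........~.^......═............    
     ..........~.^....^═^...........    
                                        


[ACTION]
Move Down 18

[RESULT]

     ..........═.......═.......#....    
     ..........═..............##....    
     ..........═.......═............    
     ..........═.......═............    
     .........^═^......═............    
     .........^═.......═.♣.♣........    
     ..........═^....~.═♣.♣.........    
     ...............~~.═............    
     ................~.═............    
     ...........^.^....═............    
     .........~.^......═............    
     ..........~.^..@.^═^...........    
                                        
                                        
                                        
                                        
                                        
                                        
                                        
                                        
                                        
                                        


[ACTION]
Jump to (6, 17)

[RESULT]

              ..........═.......═.......
              ..........═.......═.......
              ..........═..............#
              ..........═.......═.......
              ..........═.......═.......
              .........^═^......═.......
              .........^═.......═.♣.♣...
              ..........═^....~.═♣.♣....
              ...............~~.═.......
              ................~.═.......
              ...........^.^....═.......
              ......@..~.^......═.......
              ..........~.^....^═^......
                                        
                                        
                                        
                                        
                                        
                                        
                                        
                                        
                                        


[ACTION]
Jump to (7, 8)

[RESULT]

                                        
                                        
                                        
             ....♣♣#....................
             ....♣#.....................
             ....♣.....═................
             ..........═.......═........
             ..........═.......═........
             ..........═.......═........
             ..........═.......═........
             ..........═.......═.......#
             .......@..═..............##
             ..........═.......═........
             ..........═.......═........
             .........^═^......═........
             .........^═.......═.♣.♣....
             ..........═^....~.═♣.♣.....
             ...............~~.═........
             ................~.═........
             ...........^.^....═........
             .........~.^......═........
             ..........~.^....^═^.......


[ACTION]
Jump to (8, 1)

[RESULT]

                                        
                                        
                                        
                                        
                                        
                                        
                                        
                                        
                                        
                                        
            ....♣♣#.....................
            ....♣#..@...................
            ....♣.....═.................
            ..........═.......═.........
            ..........═.......═.........
            ..........═.......═.........
            ..........═.......═.........
            ..........═.......═.......#.
            ..........═..............##.
            ..........═.......═.........
            ..........═.......═.........
            .........^═^......═.........


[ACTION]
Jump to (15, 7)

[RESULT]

                                        
                                        
                                        
                                        
     ....♣♣#........................    
     ....♣#.........................    
     ....♣.....═....................    
     ..........═.......═...........♣    
     ..........═.......═...........♣    
     ..........═.......═............    
     ..........═.......═...........♣    
     ..........═....@..═.......#....    
     ..........═..............##....    
     ..........═.......═............    
     ..........═.......═............    
     .........^═^......═............    
     .........^═.......═.♣.♣........    
     ..........═^....~.═♣.♣.........    
     ...............~~.═............    
     ................~.═............    
     ...........^.^....═............    
     .........~.^......═............    


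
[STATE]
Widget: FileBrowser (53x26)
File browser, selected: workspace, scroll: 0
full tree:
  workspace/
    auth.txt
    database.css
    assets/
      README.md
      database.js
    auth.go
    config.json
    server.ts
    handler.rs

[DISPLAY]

> [-] workspace/                                     
    auth.txt                                         
    database.css                                     
    [+] assets/                                      
    auth.go                                          
    config.json                                      
    server.ts                                        
    handler.rs                                       
                                                     
                                                     
                                                     
                                                     
                                                     
                                                     
                                                     
                                                     
                                                     
                                                     
                                                     
                                                     
                                                     
                                                     
                                                     
                                                     
                                                     
                                                     


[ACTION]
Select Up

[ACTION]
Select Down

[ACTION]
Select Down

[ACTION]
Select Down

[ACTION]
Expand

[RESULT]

  [-] workspace/                                     
    auth.txt                                         
    database.css                                     
  > [-] assets/                                      
      README.md                                      
      database.js                                    
    auth.go                                          
    config.json                                      
    server.ts                                        
    handler.rs                                       
                                                     
                                                     
                                                     
                                                     
                                                     
                                                     
                                                     
                                                     
                                                     
                                                     
                                                     
                                                     
                                                     
                                                     
                                                     
                                                     


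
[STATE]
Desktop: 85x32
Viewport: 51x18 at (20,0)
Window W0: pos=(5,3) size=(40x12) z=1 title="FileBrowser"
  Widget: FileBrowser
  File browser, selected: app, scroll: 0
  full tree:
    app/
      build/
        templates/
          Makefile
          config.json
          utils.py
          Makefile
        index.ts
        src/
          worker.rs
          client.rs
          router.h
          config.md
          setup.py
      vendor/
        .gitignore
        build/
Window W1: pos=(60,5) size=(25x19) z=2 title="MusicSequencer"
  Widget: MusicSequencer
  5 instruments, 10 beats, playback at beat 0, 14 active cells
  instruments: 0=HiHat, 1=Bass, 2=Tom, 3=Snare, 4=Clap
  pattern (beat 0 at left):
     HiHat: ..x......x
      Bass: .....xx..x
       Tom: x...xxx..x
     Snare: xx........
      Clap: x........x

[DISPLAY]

                                                   
                                                   
                                                   
━━━━━━━━━━━━━━━━━━━━━━━━┓                          
                        ┃                          
────────────────────────┨               ┏━━━━━━━━━━
                        ┃               ┃ MusicSequ
                        ┃               ┠──────────
/                       ┃               ┃      ▼123
                        ┃               ┃ HiHat··█·
                        ┃               ┃  Bass····
                        ┃               ┃   Tom█···
                        ┃               ┃ Snare██··
                        ┃               ┃  Clap█···
━━━━━━━━━━━━━━━━━━━━━━━━┛               ┃          
                                        ┃          
                                        ┃          
                                        ┃          


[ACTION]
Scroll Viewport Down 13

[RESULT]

                        ┃               ┃  Clap█···
━━━━━━━━━━━━━━━━━━━━━━━━┛               ┃          
                                        ┃          
                                        ┃          
                                        ┃          
                                        ┃          
                                        ┃          
                                        ┃          
                                        ┃          
                                        ┃          
                                        ┗━━━━━━━━━━
                                                   
                                                   
                                                   
                                                   
                                                   
                                                   
                                                   


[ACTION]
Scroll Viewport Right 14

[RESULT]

          ┃               ┃  Clap█········█       ┃
━━━━━━━━━━┛               ┃                       ┃
                          ┃                       ┃
                          ┃                       ┃
                          ┃                       ┃
                          ┃                       ┃
                          ┃                       ┃
                          ┃                       ┃
                          ┃                       ┃
                          ┃                       ┃
                          ┗━━━━━━━━━━━━━━━━━━━━━━━┛
                                                   
                                                   
                                                   
                                                   
                                                   
                                                   
                                                   


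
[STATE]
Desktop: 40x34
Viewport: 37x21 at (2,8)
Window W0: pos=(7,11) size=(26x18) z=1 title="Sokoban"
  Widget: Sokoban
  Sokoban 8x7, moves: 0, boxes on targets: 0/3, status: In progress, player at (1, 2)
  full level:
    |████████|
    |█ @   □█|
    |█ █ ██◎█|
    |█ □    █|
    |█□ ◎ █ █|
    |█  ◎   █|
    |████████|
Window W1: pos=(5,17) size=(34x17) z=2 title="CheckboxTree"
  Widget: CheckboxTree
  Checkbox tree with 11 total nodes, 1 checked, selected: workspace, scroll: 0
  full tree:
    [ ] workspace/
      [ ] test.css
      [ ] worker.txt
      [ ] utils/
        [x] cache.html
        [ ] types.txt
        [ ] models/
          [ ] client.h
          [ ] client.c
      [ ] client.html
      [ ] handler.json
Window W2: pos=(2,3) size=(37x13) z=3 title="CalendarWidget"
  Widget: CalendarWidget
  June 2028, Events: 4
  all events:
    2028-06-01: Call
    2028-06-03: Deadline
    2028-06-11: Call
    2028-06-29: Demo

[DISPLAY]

┃          1*  2  3*  4             ┃
┃ 5  6  7  8  9 10 11*              ┃
┃12 13 14 15 16 17 18               ┃
┃19 20 21 22 23 24 25               ┃
┃26 27 28 29* 30                    ┃
┃                                   ┃
┃                                   ┃
┗━━━━━━━━━━━━━━━━━━━━━━━━━━━━━━━━━━━┛
     ┃█ █ ██◎█                ┃      
   ┏━━━━━━━━━━━━━━━━━━━━━━━━━━━━━━━━┓
   ┃ CheckboxTree                   ┃
   ┠────────────────────────────────┨
   ┃>[-] workspace/                 ┃
   ┃   [ ] test.css                 ┃
   ┃   [ ] worker.txt               ┃
   ┃   [-] utils/                   ┃
   ┃     [x] cache.html             ┃
   ┃     [ ] types.txt              ┃
   ┃     [ ] models/                ┃
   ┃       [ ] client.h             ┃
   ┃       [ ] client.c             ┃


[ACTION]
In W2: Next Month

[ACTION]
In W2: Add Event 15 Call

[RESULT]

┃                1  2               ┃
┃ 3  4  5  6  7  8  9               ┃
┃10 11 12 13 14 15* 16              ┃
┃17 18 19 20 21 22 23               ┃
┃24 25 26 27 28 29 30               ┃
┃31                                 ┃
┃                                   ┃
┗━━━━━━━━━━━━━━━━━━━━━━━━━━━━━━━━━━━┛
     ┃█ █ ██◎█                ┃      
   ┏━━━━━━━━━━━━━━━━━━━━━━━━━━━━━━━━┓
   ┃ CheckboxTree                   ┃
   ┠────────────────────────────────┨
   ┃>[-] workspace/                 ┃
   ┃   [ ] test.css                 ┃
   ┃   [ ] worker.txt               ┃
   ┃   [-] utils/                   ┃
   ┃     [x] cache.html             ┃
   ┃     [ ] types.txt              ┃
   ┃     [ ] models/                ┃
   ┃       [ ] client.h             ┃
   ┃       [ ] client.c             ┃


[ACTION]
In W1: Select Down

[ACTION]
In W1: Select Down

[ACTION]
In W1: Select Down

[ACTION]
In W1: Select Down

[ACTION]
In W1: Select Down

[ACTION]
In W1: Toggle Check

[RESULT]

┃                1  2               ┃
┃ 3  4  5  6  7  8  9               ┃
┃10 11 12 13 14 15* 16              ┃
┃17 18 19 20 21 22 23               ┃
┃24 25 26 27 28 29 30               ┃
┃31                                 ┃
┃                                   ┃
┗━━━━━━━━━━━━━━━━━━━━━━━━━━━━━━━━━━━┛
     ┃█ █ ██◎█                ┃      
   ┏━━━━━━━━━━━━━━━━━━━━━━━━━━━━━━━━┓
   ┃ CheckboxTree                   ┃
   ┠────────────────────────────────┨
   ┃ [-] workspace/                 ┃
   ┃   [ ] test.css                 ┃
   ┃   [ ] worker.txt               ┃
   ┃   [-] utils/                   ┃
   ┃     [x] cache.html             ┃
   ┃>    [x] types.txt              ┃
   ┃     [ ] models/                ┃
   ┃       [ ] client.h             ┃
   ┃       [ ] client.c             ┃


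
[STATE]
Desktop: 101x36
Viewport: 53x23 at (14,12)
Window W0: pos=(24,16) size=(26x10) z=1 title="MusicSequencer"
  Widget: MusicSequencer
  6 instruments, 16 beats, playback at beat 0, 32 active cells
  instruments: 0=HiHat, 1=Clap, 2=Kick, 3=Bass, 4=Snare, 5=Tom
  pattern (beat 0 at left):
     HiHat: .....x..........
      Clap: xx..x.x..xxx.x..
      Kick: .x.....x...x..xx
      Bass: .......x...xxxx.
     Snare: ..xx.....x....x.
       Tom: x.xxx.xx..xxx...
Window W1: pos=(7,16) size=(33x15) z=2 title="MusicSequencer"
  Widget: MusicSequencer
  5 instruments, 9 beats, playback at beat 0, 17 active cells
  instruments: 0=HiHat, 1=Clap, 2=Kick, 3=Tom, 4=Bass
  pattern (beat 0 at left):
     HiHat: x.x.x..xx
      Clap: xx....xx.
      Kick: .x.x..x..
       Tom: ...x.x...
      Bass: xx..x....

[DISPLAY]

                                                     
                                                     
                                                     
                                                     
━━━━━━━━━━━━━━━━━━━━━━━━━┓━━━━━━━━━┓                 
Sequencer                ┃         ┃                 
─────────────────────────┨─────────┨                 
▼12345678                ┃9012345  ┃                 
█·█·█··██                ┃·······  ┃                 
██····██·                ┃███·█··  ┃                 
·█·█··█··                ┃··█··██  ┃                 
···█·█···                ┃··████·  ┃                 
██··█····                ┃█····█·  ┃                 
                         ┃━━━━━━━━━┛                 
                         ┃                           
                         ┃                           
                         ┃                           
                         ┃                           
━━━━━━━━━━━━━━━━━━━━━━━━━┛                           
                                                     
                                                     
                                                     
                                                     


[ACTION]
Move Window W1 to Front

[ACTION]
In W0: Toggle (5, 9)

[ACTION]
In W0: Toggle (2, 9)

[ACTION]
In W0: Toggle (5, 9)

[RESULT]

                                                     
                                                     
                                                     
                                                     
━━━━━━━━━━━━━━━━━━━━━━━━━┓━━━━━━━━━┓                 
Sequencer                ┃         ┃                 
─────────────────────────┨─────────┨                 
▼12345678                ┃9012345  ┃                 
█·█·█··██                ┃·······  ┃                 
██····██·                ┃███·█··  ┃                 
·█·█··█··                ┃█·█··██  ┃                 
···█·█···                ┃··████·  ┃                 
██··█····                ┃█····█·  ┃                 
                         ┃━━━━━━━━━┛                 
                         ┃                           
                         ┃                           
                         ┃                           
                         ┃                           
━━━━━━━━━━━━━━━━━━━━━━━━━┛                           
                                                     
                                                     
                                                     
                                                     


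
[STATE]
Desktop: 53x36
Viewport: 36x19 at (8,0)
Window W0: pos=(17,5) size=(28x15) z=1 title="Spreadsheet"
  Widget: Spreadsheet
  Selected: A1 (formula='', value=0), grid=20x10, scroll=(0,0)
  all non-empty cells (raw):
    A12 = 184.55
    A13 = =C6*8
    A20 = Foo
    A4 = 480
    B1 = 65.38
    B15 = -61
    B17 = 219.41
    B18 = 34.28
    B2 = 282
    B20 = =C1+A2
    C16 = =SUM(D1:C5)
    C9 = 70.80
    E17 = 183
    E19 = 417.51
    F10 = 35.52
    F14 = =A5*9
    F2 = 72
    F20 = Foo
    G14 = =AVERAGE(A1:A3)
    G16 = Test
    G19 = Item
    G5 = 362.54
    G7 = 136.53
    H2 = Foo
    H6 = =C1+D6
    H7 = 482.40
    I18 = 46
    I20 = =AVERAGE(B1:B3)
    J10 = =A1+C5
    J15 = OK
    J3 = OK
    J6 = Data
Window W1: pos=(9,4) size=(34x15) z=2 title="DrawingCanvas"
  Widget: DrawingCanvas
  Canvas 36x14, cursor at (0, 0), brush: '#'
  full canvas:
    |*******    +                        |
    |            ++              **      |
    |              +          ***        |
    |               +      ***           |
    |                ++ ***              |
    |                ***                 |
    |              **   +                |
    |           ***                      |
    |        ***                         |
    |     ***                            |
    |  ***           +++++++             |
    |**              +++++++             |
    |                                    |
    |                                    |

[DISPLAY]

                                    
                                    
                                    
                                    
 ┏━━━━━━━━━━━━━━━━━━━━━━━━━━━━━━━━┓ 
 ┃ DrawingCanvas                  ┃━
 ┠────────────────────────────────┨ 
 ┃*******    +                    ┃─
 ┃            ++              **  ┃ 
 ┃              +          ***    ┃ 
 ┃               +      ***       ┃-
 ┃                ++ ***          ┃ 
 ┃                ***             ┃ 
 ┃              **   +            ┃ 
 ┃           ***                  ┃ 
 ┃        ***                     ┃ 
 ┃     ***                        ┃ 
 ┃  ***           +++++++         ┃ 
 ┗━━━━━━━━━━━━━━━━━━━━━━━━━━━━━━━━┛ 


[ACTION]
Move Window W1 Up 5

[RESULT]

 ┏━━━━━━━━━━━━━━━━━━━━━━━━━━━━━━━━┓ 
 ┃ DrawingCanvas                  ┃ 
 ┠────────────────────────────────┨ 
 ┃*******    +                    ┃ 
 ┃            ++              **  ┃ 
 ┃              +          ***    ┃━
 ┃               +      ***       ┃ 
 ┃                ++ ***          ┃─
 ┃                ***             ┃ 
 ┃              **   +            ┃ 
 ┃           ***                  ┃-
 ┃        ***                     ┃ 
 ┃     ***                        ┃ 
 ┃  ***           +++++++         ┃ 
 ┗━━━━━━━━━━━━━━━━━━━━━━━━━━━━━━━━┛ 
         ┃  5        0       0      
         ┃  6        0       0      
         ┃  7        0       0      
         ┃  8        0       0      


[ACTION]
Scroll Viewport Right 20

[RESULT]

━━━━━━━━━━━━━━━━━━━━━━━━━┓          
gCanvas                  ┃          
─────────────────────────┨          
    +                    ┃          
     ++              **  ┃          
       +          ***    ┃━┓        
        +      ***       ┃ ┃        
         ++ ***          ┃─┨        
         ***             ┃ ┃        
       **   +            ┃ ┃        
    ***                  ┃-┃        
 ***                     ┃ ┃        
*                        ┃ ┃        
         +++++++         ┃ ┃        
━━━━━━━━━━━━━━━━━━━━━━━━━┛ ┃        
┃  5        0       0      ┃        
┃  6        0       0      ┃        
┃  7        0       0      ┃        
┃  8        0       0      ┃        


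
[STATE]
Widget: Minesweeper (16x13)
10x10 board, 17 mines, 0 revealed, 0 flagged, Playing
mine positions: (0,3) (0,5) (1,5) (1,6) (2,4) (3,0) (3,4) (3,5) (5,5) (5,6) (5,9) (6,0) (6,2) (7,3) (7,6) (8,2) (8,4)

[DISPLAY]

■■■■■■■■■■      
■■■■■■■■■■      
■■■■■■■■■■      
■■■■■■■■■■      
■■■■■■■■■■      
■■■■■■■■■■      
■■■■■■■■■■      
■■■■■■■■■■      
■■■■■■■■■■      
■■■■■■■■■■      
                
                
                


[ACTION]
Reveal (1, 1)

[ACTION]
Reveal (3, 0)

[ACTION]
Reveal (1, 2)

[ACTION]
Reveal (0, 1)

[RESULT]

  1✹■✹■■■■      
  12■✹✹■■■      
11 2✹■■■■■      
✹1 2✹✹■■■■      
■1 1■■■■■■      
■211■✹✹■■✹      
✹■✹■■■■■■■      
■■■✹■■✹■■■      
■■✹■✹■■■■■      
■■■■■■■■■■      
                
                
                


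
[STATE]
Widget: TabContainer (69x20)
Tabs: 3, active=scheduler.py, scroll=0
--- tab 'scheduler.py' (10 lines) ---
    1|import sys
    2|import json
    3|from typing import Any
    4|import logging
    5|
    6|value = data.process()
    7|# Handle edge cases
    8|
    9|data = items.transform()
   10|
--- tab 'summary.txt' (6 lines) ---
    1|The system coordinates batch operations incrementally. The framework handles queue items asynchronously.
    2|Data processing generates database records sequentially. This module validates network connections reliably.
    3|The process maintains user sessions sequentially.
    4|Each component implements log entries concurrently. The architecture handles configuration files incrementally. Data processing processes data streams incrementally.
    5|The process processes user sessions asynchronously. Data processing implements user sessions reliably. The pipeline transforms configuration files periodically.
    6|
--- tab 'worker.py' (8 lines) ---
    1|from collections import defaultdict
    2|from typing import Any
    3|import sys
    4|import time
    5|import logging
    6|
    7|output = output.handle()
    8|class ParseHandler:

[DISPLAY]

[scheduler.py]│ summary.txt │ worker.py                              
─────────────────────────────────────────────────────────────────────
import sys                                                           
import json                                                          
from typing import Any                                               
import logging                                                       
                                                                     
value = data.process()                                               
# Handle edge cases                                                  
                                                                     
data = items.transform()                                             
                                                                     
                                                                     
                                                                     
                                                                     
                                                                     
                                                                     
                                                                     
                                                                     
                                                                     


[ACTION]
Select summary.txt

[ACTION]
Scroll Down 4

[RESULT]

 scheduler.py │[summary.txt]│ worker.py                              
─────────────────────────────────────────────────────────────────────
The process processes user sessions asynchronously. Data processing i
                                                                     
                                                                     
                                                                     
                                                                     
                                                                     
                                                                     
                                                                     
                                                                     
                                                                     
                                                                     
                                                                     
                                                                     
                                                                     
                                                                     
                                                                     
                                                                     
                                                                     


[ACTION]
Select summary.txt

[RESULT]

 scheduler.py │[summary.txt]│ worker.py                              
─────────────────────────────────────────────────────────────────────
The system coordinates batch operations incrementally. The framework 
Data processing generates database records sequentially. This module 
The process maintains user sessions sequentially.                    
Each component implements log entries concurrently. The architecture 
The process processes user sessions asynchronously. Data processing i
                                                                     
                                                                     
                                                                     
                                                                     
                                                                     
                                                                     
                                                                     
                                                                     
                                                                     
                                                                     
                                                                     
                                                                     
                                                                     


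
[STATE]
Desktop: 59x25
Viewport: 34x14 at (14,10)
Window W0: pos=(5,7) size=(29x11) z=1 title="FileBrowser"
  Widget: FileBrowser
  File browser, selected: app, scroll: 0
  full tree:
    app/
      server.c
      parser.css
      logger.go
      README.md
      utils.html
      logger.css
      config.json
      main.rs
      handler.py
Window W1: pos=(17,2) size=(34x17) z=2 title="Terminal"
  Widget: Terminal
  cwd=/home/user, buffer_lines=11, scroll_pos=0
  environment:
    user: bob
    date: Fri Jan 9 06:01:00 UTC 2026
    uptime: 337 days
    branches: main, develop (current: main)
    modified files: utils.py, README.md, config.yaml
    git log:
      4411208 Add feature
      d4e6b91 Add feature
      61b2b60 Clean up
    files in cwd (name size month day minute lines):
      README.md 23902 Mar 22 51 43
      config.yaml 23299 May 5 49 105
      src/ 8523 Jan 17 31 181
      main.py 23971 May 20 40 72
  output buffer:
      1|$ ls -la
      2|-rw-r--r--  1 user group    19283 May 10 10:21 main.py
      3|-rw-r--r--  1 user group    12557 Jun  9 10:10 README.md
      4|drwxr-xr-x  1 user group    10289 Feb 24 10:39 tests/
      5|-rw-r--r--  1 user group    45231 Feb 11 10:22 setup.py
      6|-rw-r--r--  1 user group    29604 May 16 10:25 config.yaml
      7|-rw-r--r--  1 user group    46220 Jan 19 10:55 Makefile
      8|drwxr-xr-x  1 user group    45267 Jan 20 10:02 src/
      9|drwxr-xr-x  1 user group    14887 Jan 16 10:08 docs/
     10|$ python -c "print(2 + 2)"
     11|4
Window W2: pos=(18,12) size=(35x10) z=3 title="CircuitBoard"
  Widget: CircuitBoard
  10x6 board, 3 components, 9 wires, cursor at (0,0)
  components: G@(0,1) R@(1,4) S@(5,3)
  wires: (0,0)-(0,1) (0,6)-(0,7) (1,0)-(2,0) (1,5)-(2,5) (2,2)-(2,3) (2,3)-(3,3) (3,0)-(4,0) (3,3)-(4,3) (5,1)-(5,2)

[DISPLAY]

p/ ┃-rw-r--r--  1 user group    29
er.┃-rw-r--r--  1 user group    46
er.┃┏━━━━━━━━━━━━━━━━━━━━━━━━━━━━━
er.┃┃ CircuitBoard                
ME.┃┠─────────────────────────────
s.h┃┃   0 1 2 3 4 5 6 7 8 9       
er.┃┃0  [.]─ G                   ·
━━━┃┃                             
   ┗┃1   ·               R   ·    
    ┃    │                   │    
    ┃2   ·       · ─ ·       ·    
    ┗━━━━━━━━━━━━━━━━━━━━━━━━━━━━━
                                  
                                  


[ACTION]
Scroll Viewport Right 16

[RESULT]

r--  1 user group    2960┃        
r--  1 user group    4622┃        
━━━━━━━━━━━━━━━━━━━━━━━━━━━┓      
itBoard                    ┃      
───────────────────────────┨      
 2 3 4 5 6 7 8 9           ┃      
─ G                   · ─ ·┃      
                           ┃      
              R   ·        ┃      
                  │        ┃      
      · ─ ·       ·        ┃      
━━━━━━━━━━━━━━━━━━━━━━━━━━━┛      
                                  
                                  


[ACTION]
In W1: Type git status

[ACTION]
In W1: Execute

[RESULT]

tatus                    ┃        
ch main                  ┃        
━━━━━━━━━━━━━━━━━━━━━━━━━━━┓      
itBoard                    ┃      
───────────────────────────┨      
 2 3 4 5 6 7 8 9           ┃      
─ G                   · ─ ·┃      
                           ┃      
              R   ·        ┃      
                  │        ┃      
      · ─ ·       ·        ┃      
━━━━━━━━━━━━━━━━━━━━━━━━━━━┛      
                                  
                                  
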